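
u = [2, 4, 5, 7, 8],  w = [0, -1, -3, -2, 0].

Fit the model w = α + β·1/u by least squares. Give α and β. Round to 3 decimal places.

With design matrix M, MᵀM = [[5, 341/280]; [341/280, 30461/78400]] and Mᵀw = [-6, -159/140]ᵀ.
Determinant 5·(30461/78400) − (341/280)² = 4503/9800.
α = ((-6)·(30461/78400) − (341/280)·(-159/140))/(4503/9800) = -163/79; β = (5·(-159/140) − (341/280)·(-6))/(4503/9800) = 280/79.

α = -2.063, β = 3.544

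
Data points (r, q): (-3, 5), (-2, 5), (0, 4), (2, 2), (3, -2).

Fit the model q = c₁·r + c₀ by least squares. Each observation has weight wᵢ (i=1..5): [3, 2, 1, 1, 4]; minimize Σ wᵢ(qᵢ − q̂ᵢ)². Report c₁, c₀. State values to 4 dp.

c₁ = -1.1626, c₀ = 2.1966

Entries of MᵀWM: Σwᵢ·r·r = 75, Σwᵢ·r = 1, Σwᵢ·1 = 11.
For MᵀWq: Σwᵢ·r·q = -85, Σwᵢ·q = 23.
Normal equations: [[75, 1]; [1, 11]]·[c₁, c₀]ᵀ = [-85, 23]ᵀ.
det = 75·11 − 1² = 824.
c₁ = ((-85)·11 − 1·23)/824 = -479/412; c₀ = (75·23 − 1·(-85))/824 = 905/412.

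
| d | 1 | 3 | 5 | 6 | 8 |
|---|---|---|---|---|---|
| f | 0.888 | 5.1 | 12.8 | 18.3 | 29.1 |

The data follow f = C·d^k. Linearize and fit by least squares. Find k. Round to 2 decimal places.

Linearized form: ln f = k·ln d + ln C. From the 5 transformed points,
AᵀA = [[11.3317, 6.5793]; [6.5793, 5]], rhs = [18.1108, 10.3375]ᵀ  (here Σln d = 6.5793, Σ(ln d)² = 11.3317, Σln f = 10.3375, Σln d·ln f = 18.1108).
Solving (det = 13.3720): k = 1.68566, ln C = -0.15057.

k = 1.69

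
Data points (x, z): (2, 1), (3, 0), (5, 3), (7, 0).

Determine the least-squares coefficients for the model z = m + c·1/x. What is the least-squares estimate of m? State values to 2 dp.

m = 1.30

Normal-equation sums: Σ1 = 4, Σ1/x = 247/210, Σ1/x·1/x = 18589/44100.
For Mᵀz: Σz = 4, Σ1/x·z = 11/10.
Normal equations: [[4, 247/210]; [247/210, 18589/44100]]·[m, c]ᵀ = [4, 11/10]ᵀ.
Eliminating c: (18589/44100)·(row 1) − (247/210)·(row 2) gives (1483/4900)·m = (18589/44100)·4 − (247/210)·(11/10) = 17299/44100, so m = 17299/13347.
Then c = ((11/10) − (247/210)·(17299/13347))/(18589/44100) = -4480/4449.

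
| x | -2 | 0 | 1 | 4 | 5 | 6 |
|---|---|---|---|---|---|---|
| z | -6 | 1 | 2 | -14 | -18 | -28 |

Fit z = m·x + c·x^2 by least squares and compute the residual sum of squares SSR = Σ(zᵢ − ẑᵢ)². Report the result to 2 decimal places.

With design matrix M, MᵀM = [[82, 398]; [398, 2194]] and Mᵀz = [-300, -1704]ᵀ.
Eliminating c: 2194·(row 1) − 398·(row 2) gives 21504·m = 2194·(-300) − 398·(-1704) = 19992, so m = 119/128.
Then c = ((-1704) − 398·(119/128))/2194 = -121/128.
Residuals: -23/64, 1, 129/64, -83/32, 63/64, 29/64; SSR = 419/32.

SSR = 13.09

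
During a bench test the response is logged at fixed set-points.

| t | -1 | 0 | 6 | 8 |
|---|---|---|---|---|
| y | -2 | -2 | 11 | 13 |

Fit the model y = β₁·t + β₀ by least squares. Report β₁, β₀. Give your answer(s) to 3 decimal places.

Setting ∂/∂β₁ … = 0 gives: 101·β₁ + 13·β₀ = 172;  13·β₁ + 4·β₀ = 20.
(Σt·t = 101, Σt = 13, Σ1 = 4, Σt·y = 172, Σy = 20.)
det = 101·4 − 13² = 235.
β₁ = (172·4 − 13·20)/235 = 428/235; β₀ = (101·20 − 13·172)/235 = -216/235.

β₁ = 1.821, β₀ = -0.919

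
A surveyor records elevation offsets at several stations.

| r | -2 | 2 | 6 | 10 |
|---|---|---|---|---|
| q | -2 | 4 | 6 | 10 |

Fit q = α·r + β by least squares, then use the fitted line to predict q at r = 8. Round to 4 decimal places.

q̂ = 8.3000

Forming AᵀA = [[144, 16]; [16, 4]] and Aᵀq = [148, 18]ᵀ gives AᵀA·[α, β]ᵀ = Aᵀq.
Δ = 144·4 − 16² = 320.
α = (148·4 − 16·18)/320 = 19/20; β = (144·18 − 16·148)/320 = 7/10.
At r = 8: q̂ = (19/20)·(8) + (7/10)·(1) = 83/10.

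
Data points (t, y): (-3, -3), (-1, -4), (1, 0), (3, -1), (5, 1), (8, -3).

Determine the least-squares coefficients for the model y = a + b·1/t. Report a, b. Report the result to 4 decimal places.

With design matrix X, XᵀX = [[6, 13/40]; [13/40, 32801/14400]] and Xᵀy = [-10, 539/120]ᵀ.
Eliminating b: (32801/14400)·(row 1) − (13/40)·(row 2) gives (13019/960)·a = (32801/14400)·(-10) − (13/40)·(539/120) = -349031/14400, so a = -349031/195285.
Then b = ((539/120) − (13/40)·(-349031/195285))/(32801/14400) = 28992/13019.

a = -1.7873, b = 2.2269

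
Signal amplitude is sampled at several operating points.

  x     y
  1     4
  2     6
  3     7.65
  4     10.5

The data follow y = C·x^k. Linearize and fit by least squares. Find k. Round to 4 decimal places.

Linearized form: ln y = k·ln x + ln C. From the 4 transformed points,
Σln x = 3.1781, Σ(ln x)² = 3.6092, Σln y = 7.5641, Σln x·ln y = 6.7370.
Equations: 3.6092·k + 3.1781·ln C = 6.7370;  3.1781·k + 4·ln C = 7.5641.
Solving (det = 4.3368): k = 0.67072, ln C = 1.35814.

k = 0.6707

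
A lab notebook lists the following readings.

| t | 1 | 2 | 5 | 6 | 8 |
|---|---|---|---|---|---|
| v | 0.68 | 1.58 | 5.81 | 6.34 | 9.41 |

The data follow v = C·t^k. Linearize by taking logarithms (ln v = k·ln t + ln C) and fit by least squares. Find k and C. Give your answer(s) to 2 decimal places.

k = 1.28, C = 0.67

Taking logs, ln v = k·ln t + ln C, so regress ln v on ln t.
Σln t = 6.1738, Σ(ln t)² = 10.6052, Σln v = 5.9200, Σln t·ln v = 11.1198.
Equations: 10.6052·k + 6.1738·ln C = 11.1198;  6.1738·k + 5·ln C = 5.9200.
Δ = 10.6052·5 − (6.1738)² = 14.9105; k = (11.1198·5 − 6.1738·5.9200)/14.9105 = 1.27764, ln C = (10.6052·5.9200 − 6.1738·11.1198)/14.9105 = -0.39357, so C = exp(-0.39357) = 0.67464.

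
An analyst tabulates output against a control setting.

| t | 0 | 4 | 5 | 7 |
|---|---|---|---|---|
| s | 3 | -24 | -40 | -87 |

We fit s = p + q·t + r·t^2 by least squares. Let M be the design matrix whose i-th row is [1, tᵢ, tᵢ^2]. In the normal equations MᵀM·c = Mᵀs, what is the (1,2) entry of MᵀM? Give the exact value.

Row 1 ↔ basis 1, column 2 ↔ basis t, so (MᵀM)_{1,2} = Σᵢ t = (1)·(0) + (1)·(4) + (1)·(5) + (1)·(7) = 16.

16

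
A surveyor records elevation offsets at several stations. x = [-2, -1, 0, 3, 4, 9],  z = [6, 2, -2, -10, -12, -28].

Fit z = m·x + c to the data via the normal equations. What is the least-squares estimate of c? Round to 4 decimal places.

c = -0.8290

Sums needed: Σx·x = 111, Σx = 13, Σ1 = 6.
Moment sums: Σx·z = -344, Σz = -44.
Δ = 111·6 − 13² = 497.
m = ((-344)·6 − 13·(-44))/497 = -1492/497; c = (111·(-44) − 13·(-344))/497 = -412/497.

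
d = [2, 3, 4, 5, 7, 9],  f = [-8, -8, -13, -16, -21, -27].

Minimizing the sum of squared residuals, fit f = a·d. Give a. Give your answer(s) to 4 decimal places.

Forming XᵀX = [[184]] and Xᵀf = [-562]ᵀ gives XᵀX·[a]ᵀ = Xᵀf.
a = (-562)/184 = -3.05435.

a = -3.0543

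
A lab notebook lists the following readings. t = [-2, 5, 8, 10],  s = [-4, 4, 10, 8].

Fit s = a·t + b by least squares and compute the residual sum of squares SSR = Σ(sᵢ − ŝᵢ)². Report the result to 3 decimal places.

SSR = 9.353

The normal equations are: 193·a + 21·b = 188;  21·a + 4·b = 18.
Eliminating b: 4·(row 1) − 21·(row 2) gives 331·a = 4·188 − 21·18 = 374, so a = 374/331.
Then b = (18 − 21·(374/331))/4 = -474/331.
Residuals: -102/331, -72/331, 792/331, -618/331; SSR = 3096/331.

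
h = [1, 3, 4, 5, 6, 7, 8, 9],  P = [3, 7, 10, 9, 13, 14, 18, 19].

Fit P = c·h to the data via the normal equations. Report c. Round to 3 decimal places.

c = 2.135

Sums needed: Σh·h = 281.
For XᵀP: Σh·P = 600.
XᵀX·[c]ᵀ = XᵀP becomes [[281]]·[c]ᵀ = [600]ᵀ.
c = 600/281 = 2.13523.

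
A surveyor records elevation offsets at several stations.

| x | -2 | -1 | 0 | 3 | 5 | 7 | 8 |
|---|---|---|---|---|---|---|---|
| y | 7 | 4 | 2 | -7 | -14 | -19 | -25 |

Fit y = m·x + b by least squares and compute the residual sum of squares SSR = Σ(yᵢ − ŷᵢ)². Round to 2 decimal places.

SSR = 6.03

The normal equations are: 152·m + 20·b = -442;  20·m + 7·b = -52.
det = 152·7 − 20² = 664.
m = ((-442)·7 − 20·(-52))/664 = -1027/332; b = (152·(-52) − 20·(-442))/664 = 117/83.
Residuals: -99/166, -167/332, 49/83, 289/332, 19/332, 413/332, -138/83; SSR = 1001/166.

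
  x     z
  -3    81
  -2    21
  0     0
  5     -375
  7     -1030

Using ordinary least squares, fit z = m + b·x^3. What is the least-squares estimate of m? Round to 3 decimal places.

m = -0.825

With design matrix M, MᵀM = [[5, 433]; [433, 134067]] and Mᵀz = [-1303, -402520]ᵀ.
Eliminating b: 134067·(row 1) − 433·(row 2) gives 482846·m = 134067·(-1303) − 433·(-402520) = -398141, so m = -398141/482846.
Then b = ((-402520) − 433·(-398141/482846))/134067 = -1448401/482846.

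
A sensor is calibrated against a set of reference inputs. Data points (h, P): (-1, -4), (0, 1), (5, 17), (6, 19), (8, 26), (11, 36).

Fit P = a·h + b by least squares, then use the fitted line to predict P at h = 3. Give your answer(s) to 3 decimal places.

Setting ∂/∂a … = 0 gives: 247·a + 29·b = 807;  29·a + 6·b = 95.
(Σh·h = 247, Σh = 29, Σ1 = 6, Σh·P = 807, ΣP = 95.)
det = 247·6 − 29² = 641.
a = (807·6 − 29·95)/641 = 2087/641; b = (247·95 − 29·807)/641 = 62/641.
At h = 3: P̂ = (2087/641)·(3) + (62/641)·(1) = 6323/641.

P̂ = 9.864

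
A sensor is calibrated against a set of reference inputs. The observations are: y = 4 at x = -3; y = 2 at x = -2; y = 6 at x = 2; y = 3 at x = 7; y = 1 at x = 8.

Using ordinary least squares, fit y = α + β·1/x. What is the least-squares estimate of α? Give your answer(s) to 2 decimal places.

α = 3.23

Sums needed: Σ1 = 5, Σ1/x = -11/168, Σ1/x·1/x = 18265/28224.
Right-hand side: Σy = 16, Σ1/x·y = 205/168.
det = 5·(18265/28224) − (-11/168)² = 22801/7056.
α = (16·(18265/28224) − (-11/168)·(205/168))/(22801/7056) = 294495/91204; β = (5·(205/168) − (-11/168)·16)/(22801/7056) = 50442/22801.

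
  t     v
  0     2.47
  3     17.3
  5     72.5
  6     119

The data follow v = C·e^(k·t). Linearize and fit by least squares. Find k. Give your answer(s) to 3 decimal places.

k = 0.656

Let Y = ln v. Fitting Y = k·t + ln C by least squares:
Σt = 14.0000, Σ(t)² = 70.0000, Σln v = 12.8176, Σt·ln v = 58.6448.
Normal system: [[70.0000, 14.0000]; [14.0000, 4]]·[k, ln C]ᵀ = [58.6448, 12.8176]ᵀ.
Slope k = (n·Σt·ln v − Σt·Σln v)/(n·Σ(t)² − (Σt)²) = (4·58.6448 − 14.0000·12.8176)/84.0000 = 0.65634; ln C = (Σln v − k·Σt)/n = 0.90723.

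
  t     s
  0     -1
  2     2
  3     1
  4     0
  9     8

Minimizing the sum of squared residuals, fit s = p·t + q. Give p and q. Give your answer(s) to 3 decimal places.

Normal-equation sums: Σt·t = 110, Σt = 18, Σ1 = 5.
For Aᵀs: Σt·s = 79, Σs = 10.
Normal equations: [[110, 18]; [18, 5]]·[p, q]ᵀ = [79, 10]ᵀ.
Determinant 110·5 − 18² = 226.
p = (79·5 − 18·10)/226 = 215/226; q = (110·10 − 18·79)/226 = -161/113.

p = 0.951, q = -1.425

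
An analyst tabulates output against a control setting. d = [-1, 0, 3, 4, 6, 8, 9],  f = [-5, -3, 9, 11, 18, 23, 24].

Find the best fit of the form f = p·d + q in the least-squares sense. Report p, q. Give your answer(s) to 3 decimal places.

p = 3.051, q = -1.640

From the data, Σd·d = 207, Σd = 29, Σ1 = 7.
Moment sums: Σd·f = 584, Σf = 77.
Normal equations: [[207, 29]; [29, 7]]·[p, q]ᵀ = [584, 77]ᵀ.
det = 207·7 − 29² = 608.
p = (584·7 − 29·77)/608 = 1855/608; q = (207·77 − 29·584)/608 = -997/608.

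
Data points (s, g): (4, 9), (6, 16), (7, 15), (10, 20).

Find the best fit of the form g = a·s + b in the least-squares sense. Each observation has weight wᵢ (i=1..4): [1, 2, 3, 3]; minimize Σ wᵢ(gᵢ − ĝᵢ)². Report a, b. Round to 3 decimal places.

a = 1.549, b = 4.690

MᵀWM·[a, b]ᵀ = MᵀWg reads: 535·a + 67·b = 1143;  67·a + 9·b = 146.
Determinant 535·9 − 67² = 326.
a = (1143·9 − 67·146)/326 = 505/326; b = (535·146 − 67·1143)/326 = 1529/326.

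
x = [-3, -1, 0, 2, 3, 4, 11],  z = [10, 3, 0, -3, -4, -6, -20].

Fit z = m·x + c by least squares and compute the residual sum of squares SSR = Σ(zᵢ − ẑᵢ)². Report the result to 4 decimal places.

SSR = 9.3808

The normal system AᵀA·[m, c]ᵀ = Aᵀz is [[160, 16]; [16, 7]]·[m, c]ᵀ = [-295, -20]ᵀ.
det = 160·7 − 16² = 864.
m = ((-295)·7 − 16·(-20))/864 = -1745/864; c = (160·(-20) − 16·(-295))/864 = 95/54.
Residuals: 1885/864, -673/864, -95/54, -311/432, 259/864, 23/72, 395/864; SSR = 8105/864.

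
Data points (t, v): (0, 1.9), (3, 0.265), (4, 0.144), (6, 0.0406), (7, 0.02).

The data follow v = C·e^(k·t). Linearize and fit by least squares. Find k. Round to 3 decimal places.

Let Y = ln v. Fitting Y = k·t + ln C by least squares:
Σt = 20.0000, Σ(t)² = 110.0000, Σln v = -9.7401, Σt·ln v = -58.3439.
Normal system: [[110.0000, 20.0000]; [20.0000, 5]]·[k, ln C]ᵀ = [-58.3439, -9.7401]ᵀ.
Slope k = (n·Σt·ln v − Σt·Σln v)/(n·Σ(t)² − (Σt)²) = (5·-58.3439 − 20.0000·-9.7401)/150.0000 = -0.64611; ln C = (Σln v − k·Σt)/n = 0.63643.

k = -0.646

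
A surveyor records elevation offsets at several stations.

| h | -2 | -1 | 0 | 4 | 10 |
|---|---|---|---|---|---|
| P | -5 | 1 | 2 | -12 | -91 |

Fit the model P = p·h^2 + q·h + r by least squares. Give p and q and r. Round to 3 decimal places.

p = -1.002, q = 0.750, r = 1.605

Sums needed: Σh^2·h^2 = 10273, Σh^2·h = 1055, Σh^2 = 121, Σh·h = 121, Σh = 11, Σ1 = 5.
Moment sums: Σh^2·P = -9311, Σh·P = -949, ΣP = -105.
Row-reducing yields p = -18537/18494, q = 13877/18494, r = 14846/9247.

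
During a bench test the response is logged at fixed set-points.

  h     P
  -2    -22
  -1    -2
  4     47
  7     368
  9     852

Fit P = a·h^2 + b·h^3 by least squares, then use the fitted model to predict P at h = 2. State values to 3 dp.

P̂ = 0.036

From the data, Σh^2·h^2 = 9235, Σh^2·h^3 = 76847, Σh^3·h^3 = 653251.
Moment sums: Σh^2·P = 87706, Σh^3·P = 750518.
Determinant 9235·653251 − 76847² = 127311576.
a = (87706·653251 − 76847·750518)/127311576 = -31752045/10609298; b = (9235·750518 − 76847·87706)/127311576 = 15924229/10609298.
At h = 2: P̂ = (-31752045/10609298)·(4) + (15924229/10609298)·(8) = 192826/5304649.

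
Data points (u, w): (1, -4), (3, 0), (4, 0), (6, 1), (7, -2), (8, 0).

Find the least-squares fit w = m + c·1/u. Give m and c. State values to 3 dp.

Sums needed: Σ1 = 6, Σ1/u = 113/56, Σ1/u·1/u = 34925/28224.
And Σw = -5, Σ1/u·w = -173/42.
Determinant 6·(34925/28224) − (113/56)² = 31543/9408.
m = ((-5)·(34925/28224) − (113/56)·(-173/42))/(31543/9408) = 59963/94629; c = (6·(-173/42) − (113/56)·(-5))/(31543/9408) = -137592/31543.

m = 0.634, c = -4.362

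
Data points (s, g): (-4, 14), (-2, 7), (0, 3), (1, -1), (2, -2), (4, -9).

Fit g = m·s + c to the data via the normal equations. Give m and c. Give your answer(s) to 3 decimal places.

The normal equations are: 41·m + 1·c = -111;  1·m + 6·c = 12.
Determinant 41·6 − 1² = 245.
m = ((-111)·6 − 1·12)/245 = -678/245; c = (41·12 − 1·(-111))/245 = 603/245.

m = -2.767, c = 2.461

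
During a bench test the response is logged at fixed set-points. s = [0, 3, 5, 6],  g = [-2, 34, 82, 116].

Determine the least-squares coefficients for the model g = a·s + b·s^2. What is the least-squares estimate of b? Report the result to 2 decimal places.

Sums needed: Σs·s = 70, Σs·s^2 = 368, Σs^2·s^2 = 2002.
And Σs·g = 1208, Σs^2·g = 6532.
So XᵀX·[a, b]ᵀ = Xᵀg: [[70, 368]; [368, 2002]]·[a, b]ᵀ = [1208, 6532]ᵀ.
det = 70·2002 − 368² = 4716.
a = (1208·2002 − 368·6532)/4716 = 1220/393; b = (70·6532 − 368·1208)/4716 = 1058/393.

b = 2.69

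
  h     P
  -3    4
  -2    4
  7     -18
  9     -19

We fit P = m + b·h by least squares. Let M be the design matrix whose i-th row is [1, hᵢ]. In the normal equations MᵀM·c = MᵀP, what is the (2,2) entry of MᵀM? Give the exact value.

Row 2 ↔ basis h, column 2 ↔ basis h, so (MᵀM)_{2,2} = Σᵢ (h)·(h) = (-3)·(-3) + (-2)·(-2) + (7)·(7) + (9)·(9) = 143.

143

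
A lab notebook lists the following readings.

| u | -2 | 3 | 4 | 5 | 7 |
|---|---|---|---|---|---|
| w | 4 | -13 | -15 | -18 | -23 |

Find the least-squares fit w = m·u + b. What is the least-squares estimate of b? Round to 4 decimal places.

Entries of MᵀM: Σu·u = 103, Σu = 17, Σ1 = 5.
And Σu·w = -358, Σw = -65.
So MᵀM·[m, b]ᵀ = Mᵀw: [[103, 17]; [17, 5]]·[m, b]ᵀ = [-358, -65]ᵀ.
Determinant 103·5 − 17² = 226.
m = ((-358)·5 − 17·(-65))/226 = -685/226; b = (103·(-65) − 17·(-358))/226 = -609/226.

b = -2.6947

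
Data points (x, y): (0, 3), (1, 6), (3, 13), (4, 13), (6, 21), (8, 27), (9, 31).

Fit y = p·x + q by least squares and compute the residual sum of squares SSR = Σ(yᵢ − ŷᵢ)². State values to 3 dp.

The normal system AᵀA·[p, q]ᵀ = Aᵀy is [[207, 31]; [31, 7]]·[p, q]ᵀ = [718, 114]ᵀ.
det = 207·7 − 31² = 488.
p = (718·7 − 31·114)/488 = 373/122; q = (207·114 − 31·718)/488 = 335/122.
Residuals: 31/122, 12/61, 66/61, -241/122, -11/122, -25/122, 45/61; SSR = 352/61.

SSR = 5.770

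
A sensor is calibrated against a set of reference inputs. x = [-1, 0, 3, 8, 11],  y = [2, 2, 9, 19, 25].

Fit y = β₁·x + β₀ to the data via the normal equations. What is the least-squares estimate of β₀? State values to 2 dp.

AᵀA·[β₁, β₀]ᵀ = Aᵀy reads: 195·β₁ + 21·β₀ = 452;  21·β₁ + 5·β₀ = 57.
(Σx·x = 195, Σx = 21, Σ1 = 5, Σx·y = 452, Σy = 57.)
Eliminating β₀: 5·(row 1) − 21·(row 2) gives 534·β₁ = 5·452 − 21·57 = 1063, so β₁ = 1063/534.
Then β₀ = (57 − 21·(1063/534))/5 = 541/178.

β₀ = 3.04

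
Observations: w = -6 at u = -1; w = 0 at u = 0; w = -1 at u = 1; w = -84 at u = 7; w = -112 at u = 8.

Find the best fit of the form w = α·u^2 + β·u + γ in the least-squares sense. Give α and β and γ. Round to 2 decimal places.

Compute the Gram sums: Σu^2·u^2 = 6499, Σu^2·u = 855, Σu^2 = 115, Σu·u = 115, Σu = 15, Σ1 = 5.
And Σu^2·w = -11291, Σu·w = -1479, Σw = -203.
So AᵀA·[α, β, γ]ᵀ = Aᵀw: [[6499, 855, 115]; [855, 115, 15]; [115, 15, 5]]·[α, β, γ]ᵀ = [-11291, -1479, -203]ᵀ.
Solving the 3×3 system (Gaussian elimination) gives α = -248/121, β = 303/121, γ = -588/605.

α = -2.05, β = 2.50, γ = -0.97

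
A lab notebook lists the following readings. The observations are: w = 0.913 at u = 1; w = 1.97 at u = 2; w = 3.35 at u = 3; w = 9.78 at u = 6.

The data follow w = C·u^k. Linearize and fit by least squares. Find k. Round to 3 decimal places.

k = 1.323

Let Y = ln w. Fitting Y = k·ln u + ln C by least squares:
Sums: Σln u = 3.5835, Σ(ln u)² = 4.8978, Σln w = 4.0763, Σln u·ln w = 5.8840.
Normal system: [[4.8978, 3.5835]; [3.5835, 4]]·[k, ln C]ᵀ = [5.8840, 4.0763]ᵀ.
Solving (det = 6.7496): k = 1.32280, ln C = -0.16599.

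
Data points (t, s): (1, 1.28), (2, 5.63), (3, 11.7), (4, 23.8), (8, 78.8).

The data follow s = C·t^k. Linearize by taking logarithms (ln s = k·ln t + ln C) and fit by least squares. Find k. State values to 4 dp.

k = 1.9905

With ln sᵢ as the transformed response and ln tᵢ as the regressor:
AᵀA = [[7.9333, 5.2575]; [5.2575, 5]], rhs = [17.3748, 11.9712]ᵀ  (here Σln t = 5.2575, Σ(ln t)² = 7.9333, Σln s = 11.9712, Σln t·ln s = 17.3748).
Solving (det = 12.0252): k = 1.99047, ln C = 0.30125.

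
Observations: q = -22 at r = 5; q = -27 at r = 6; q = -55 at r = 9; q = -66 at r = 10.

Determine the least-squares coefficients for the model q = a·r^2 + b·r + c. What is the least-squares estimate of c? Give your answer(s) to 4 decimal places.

Normal-equation sums: Σr^2·r^2 = 18482, Σr^2·r = 2070, Σr^2 = 242, Σr·r = 242, Σr = 30, Σ1 = 4.
For Xᵀq: Σr^2·q = -12577, Σr·q = -1427, Σq = -170.
XᵀX·[a, b, c]ᵀ = Xᵀq becomes [[18482, 2070, 242]; [2070, 242, 30]; [242, 30, 4]]·[a, b, c]ᵀ = [-12577, -1427, -170]ᵀ.
Row-reducing yields a = -3/4, b = 157/68, c = -491/34.

c = -14.4412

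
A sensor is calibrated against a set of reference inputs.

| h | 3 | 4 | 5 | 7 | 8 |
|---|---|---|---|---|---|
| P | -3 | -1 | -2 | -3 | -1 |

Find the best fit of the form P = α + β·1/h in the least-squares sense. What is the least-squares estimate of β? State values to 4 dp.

XᵀX·[α, β]ᵀ = XᵀP reads: 5·α + (883/840)·β = -10;  (883/840)·α + (176149/705600)·β = -617/280.
Eliminating β: (176149/705600)·(row 1) − (883/840)·(row 2) gives (1579/11025)·α = (176149/705600)·(-10) − (883/840)·(-617/280) = -2593/14400, so α = -127057/101056.
Then β = ((-617/280) − (883/840)·(-127057/101056))/(176149/705600) = -44625/12632.

β = -3.5327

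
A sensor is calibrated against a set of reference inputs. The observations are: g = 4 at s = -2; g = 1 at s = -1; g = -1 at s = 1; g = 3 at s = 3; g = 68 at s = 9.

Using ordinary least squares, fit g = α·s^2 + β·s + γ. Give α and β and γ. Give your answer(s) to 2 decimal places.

Entries of XᵀX: Σs^2·s^2 = 6660, Σs^2·s = 748, Σs^2 = 96, Σs·s = 96, Σs = 10, Σ1 = 5.
Right-hand side: Σs^2·g = 5551, Σs·g = 611, Σg = 75.
So XᵀX·[α, β, γ]ᵀ = Xᵀg: [[6660, 748, 96]; [748, 96, 10]; [96, 10, 5]]·[α, β, γ]ᵀ = [5551, 611, 75]ᵀ.
Inverting the 3×3 Gram matrix, [α, β, γ]ᵀ = [35075/35588, -10183/8897, -67/41]ᵀ.

α = 0.99, β = -1.14, γ = -1.63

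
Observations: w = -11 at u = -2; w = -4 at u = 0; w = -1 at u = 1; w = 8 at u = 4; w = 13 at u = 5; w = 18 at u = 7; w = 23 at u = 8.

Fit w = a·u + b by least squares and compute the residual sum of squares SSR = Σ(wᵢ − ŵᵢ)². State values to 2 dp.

With design matrix A, AᵀA = [[159, 23]; [23, 7]] and Aᵀw = [428, 46]ᵀ.
Determinant 159·7 − 23² = 584.
a = (428·7 − 23·46)/584 = 969/292; b = (159·46 − 23·428)/584 = -1265/292.
Residuals: -9/292, 97/292, 1/73, -275/292, 54/73, -131/146, 229/292; SSR = 433/146.

SSR = 2.97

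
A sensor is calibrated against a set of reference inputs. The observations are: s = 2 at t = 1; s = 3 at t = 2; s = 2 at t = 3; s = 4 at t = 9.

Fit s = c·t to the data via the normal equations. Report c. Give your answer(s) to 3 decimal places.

From the data, Σt·t = 95.
And Σt·s = 50.
Hence c = 50 / 95 ≈ 0.526316.

c = 0.526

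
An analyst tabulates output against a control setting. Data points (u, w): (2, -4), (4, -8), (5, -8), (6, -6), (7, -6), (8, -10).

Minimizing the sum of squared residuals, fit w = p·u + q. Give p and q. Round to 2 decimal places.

p = -0.60, q = -3.80

Setting ∂/∂p … = 0 gives: 194·p + 32·q = -238;  32·p + 6·q = -42.
Eliminating q: 6·(row 1) − 32·(row 2) gives 140·p = 6·(-238) − 32·(-42) = -84, so p = -3/5.
Then q = ((-42) − 32·(-3/5))/6 = -19/5.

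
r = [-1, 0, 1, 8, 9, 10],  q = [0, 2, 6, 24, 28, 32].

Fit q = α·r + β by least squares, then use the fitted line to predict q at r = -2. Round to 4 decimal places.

The normal equations are: 247·α + 27·β = 770;  27·α + 6·β = 92.
(Σr·r = 247, Σr = 27, Σ1 = 6, Σr·q = 770, Σq = 92.)
Δ = 247·6 − 27² = 753.
α = (770·6 − 27·92)/753 = 712/251; β = (247·92 − 27·770)/753 = 1934/753.
At r = -2: q̂ = (712/251)·(-2) + (1934/753)·(1) = -2338/753.

q̂ = -3.1049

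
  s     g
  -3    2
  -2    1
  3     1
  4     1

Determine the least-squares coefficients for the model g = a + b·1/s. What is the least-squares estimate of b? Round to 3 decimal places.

b = -0.522

Normal-equation sums: Σ1 = 4, Σ1/s = -1/4, Σ1/s·1/s = 77/144.
For Aᵀg: Σg = 5, Σ1/s·g = -7/12.
Normal equations: [[4, -1/4]; [-1/4, 77/144]]·[a, b]ᵀ = [5, -7/12]ᵀ.
Eliminating b: (77/144)·(row 1) − (-1/4)·(row 2) gives (299/144)·a = (77/144)·5 − (-1/4)·(-7/12) = 91/36, so a = 28/23.
Then b = ((-7/12) − (-1/4)·(28/23))/(77/144) = -12/23.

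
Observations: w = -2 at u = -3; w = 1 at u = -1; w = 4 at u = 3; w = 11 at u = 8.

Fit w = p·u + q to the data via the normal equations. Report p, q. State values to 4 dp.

With design matrix X, XᵀX = [[83, 7]; [7, 4]] and Xᵀw = [105, 14]ᵀ.
Determinant 83·4 − 7² = 283.
p = (105·4 − 7·14)/283 = 322/283; q = (83·14 − 7·105)/283 = 427/283.

p = 1.1378, q = 1.5088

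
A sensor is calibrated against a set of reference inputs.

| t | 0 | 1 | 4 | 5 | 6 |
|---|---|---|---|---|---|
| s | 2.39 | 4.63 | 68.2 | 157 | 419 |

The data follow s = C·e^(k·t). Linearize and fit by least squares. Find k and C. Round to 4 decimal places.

Linearized form: ln s = k·t + ln C. From the 5 transformed points,
XᵀX = [[78.0000, 16.0000]; [16.0000, 5]], rhs = [79.9308, 17.7204]ᵀ  (here Σt = 16.0000, Σ(t)² = 78.0000, Σln s = 17.7204, Σt·ln s = 79.9308).
Δ = 78.0000·5 − (16.0000)² = 134.0000; k = (79.9308·5 − 16.0000·17.7204)/134.0000 = 0.86662, ln C = (78.0000·17.7204 − 16.0000·79.9308)/134.0000 = 0.77089, so C = exp(0.77089) = 2.16169.

k = 0.8666, C = 2.1617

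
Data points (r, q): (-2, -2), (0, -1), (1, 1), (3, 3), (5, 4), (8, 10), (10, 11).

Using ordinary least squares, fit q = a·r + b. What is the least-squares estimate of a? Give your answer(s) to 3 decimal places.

The normal system XᵀX·[a, b]ᵀ = Xᵀq is [[203, 25]; [25, 7]]·[a, b]ᵀ = [224, 26]ᵀ.
Determinant 203·7 − 25² = 796.
a = (224·7 − 25·26)/796 = 459/398; b = (203·26 − 25·224)/796 = -161/398.

a = 1.153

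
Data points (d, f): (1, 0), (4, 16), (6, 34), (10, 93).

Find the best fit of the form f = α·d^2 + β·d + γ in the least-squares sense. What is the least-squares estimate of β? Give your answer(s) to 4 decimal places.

Normal-equation sums: Σd^2·d^2 = 11553, Σd^2·d = 1281, Σd^2 = 153, Σd·d = 153, Σd = 21, Σ1 = 4.
Right-hand side: Σd^2·f = 10780, Σd·f = 1198, Σf = 143.
Solving the 3×3 system (Gaussian elimination) gives α = 8893/10308, β = 8459/10308, γ = -1338/859.

β = 0.8206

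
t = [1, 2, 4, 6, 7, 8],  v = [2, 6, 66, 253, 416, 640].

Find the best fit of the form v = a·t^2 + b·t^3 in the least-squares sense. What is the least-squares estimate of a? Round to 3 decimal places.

a = -1.804

Forming AᵀA = [[8066, 58408]; [58408, 430610]] and Aᵀv = [71534, 529290]ᵀ gives AᵀA·[a, b]ᵀ = Aᵀv.
det = 8066·430610 − 58408² = 61805796.
a = (71534·430610 − 58408·529290)/61805796 = -187105/103701; b = (8066·529290 − 58408·71534)/61805796 = 22773817/15451449.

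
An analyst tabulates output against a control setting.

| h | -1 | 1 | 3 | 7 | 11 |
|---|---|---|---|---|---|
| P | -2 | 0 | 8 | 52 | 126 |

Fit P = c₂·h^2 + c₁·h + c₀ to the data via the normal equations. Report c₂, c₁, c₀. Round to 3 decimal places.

c₂ = 0.998, c₁ = 0.694, c₀ = -2.238

Setting ∂/∂c₂ … = 0 gives: 17125·c₂ + 1701·c₁ + 181·c₀ = 17864;  1701·c₂ + 181·c₁ + 21·c₀ = 1776;  181·c₂ + 21·c₁ + 5·c₀ = 184.
Solving the 3×3 system (Gaussian elimination) gives c₂ = 468/469, c₁ = 93/134, c₀ = -2099/938.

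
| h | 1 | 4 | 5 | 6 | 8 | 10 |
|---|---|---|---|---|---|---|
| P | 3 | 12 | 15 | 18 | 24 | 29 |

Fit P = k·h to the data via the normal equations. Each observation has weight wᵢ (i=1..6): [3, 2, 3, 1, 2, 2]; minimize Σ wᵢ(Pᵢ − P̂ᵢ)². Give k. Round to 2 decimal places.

k = 2.96

Normal-equation sums: Σwᵢ·h·h = 474.
And Σwᵢ·h·P = 1402.
k = 1402/474 = 2.95781.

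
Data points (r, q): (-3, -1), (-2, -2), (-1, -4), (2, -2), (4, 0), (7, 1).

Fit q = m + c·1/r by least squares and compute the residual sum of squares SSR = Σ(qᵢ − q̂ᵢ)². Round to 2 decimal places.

SSR = 8.62

Sums needed: Σ1 = 6, Σ1/r = -79/84, Σ1/r·1/r = 11953/7056.
And Σq = -8, Σ1/r·q = 94/21.
So MᵀM·[m, c]ᵀ = Mᵀq: [[6, -79/84]; [-79/84, 11953/7056]]·[m, c]ᵀ = [-8, 94/21]ᵀ.
Determinant 6·(11953/7056) − (-79/84)² = 65477/7056.
m = ((-8)·(11953/7056) − (-79/84)·(94/21))/(65477/7056) = -65920/65477; c = (6·(94/21) − (-79/84)·(-8))/(65477/7056) = 136416/65477.
Residuals: 45915/65477, 3174/65477, -59572/65477, -133242/65477, 776/1597, 111909/65477; SSR = 564418/65477.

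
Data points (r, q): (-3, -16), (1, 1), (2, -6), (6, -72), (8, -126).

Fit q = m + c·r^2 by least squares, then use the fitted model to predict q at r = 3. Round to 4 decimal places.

The normal equations are: 5·m + 114·c = -219;  114·m + 5490·c = -10823.
det = 5·5490 − 114² = 14454.
m = ((-219)·5490 − 114·(-10823))/14454 = 5252/2409; c = (5·(-10823) − 114·(-219))/14454 = -29149/14454.
At r = 3: q̂ = (5252/2409)·(1) + (-29149/14454)·(9) = -76943/4818.

q̂ = -15.9699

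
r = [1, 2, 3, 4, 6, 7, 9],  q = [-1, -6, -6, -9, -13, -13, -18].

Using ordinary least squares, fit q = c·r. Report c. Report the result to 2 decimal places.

c = -2.03

Compute the Gram sums: Σr·r = 196.
For Mᵀq: Σr·q = -398.
MᵀM·[c]ᵀ = Mᵀq becomes [[196]]·[c]ᵀ = [-398]ᵀ.
Hence c = -398 / 196 ≈ -2.03061.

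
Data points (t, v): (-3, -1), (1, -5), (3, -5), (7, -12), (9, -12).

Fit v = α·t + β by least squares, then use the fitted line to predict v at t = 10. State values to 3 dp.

v̂ = -13.513

Entries of XᵀX: Σt·t = 149, Σt = 17, Σ1 = 5.
For Xᵀv: Σt·v = -209, Σv = -35.
Eliminating β: 5·(row 1) − 17·(row 2) gives 456·α = 5·(-209) − 17·(-35) = -450, so α = -75/76.
Then β = ((-35) − 17·(-75/76))/5 = -277/76.
At t = 10: v̂ = (-75/76)·(10) + (-277/76)·(1) = -1027/76.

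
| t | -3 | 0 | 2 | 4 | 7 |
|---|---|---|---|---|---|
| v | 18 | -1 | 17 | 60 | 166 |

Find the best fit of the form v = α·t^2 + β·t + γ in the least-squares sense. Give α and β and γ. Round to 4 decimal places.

α = 2.9875, β = 2.9120, γ = -0.4293

From the data, Σt^2·t^2 = 2754, Σt^2·t = 388, Σt^2 = 78, Σt·t = 78, Σt = 10, Σ1 = 5.
Moment sums: Σt^2·v = 9324, Σt·v = 1382, Σv = 260.
AᵀA·[α, β, γ]ᵀ = Aᵀv becomes [[2754, 388, 78]; [388, 78, 10]; [78, 10, 5]]·[α, β, γ]ᵀ = [9324, 1382, 260]ᵀ.
Inverting the 3×3 Gram matrix, [α, β, γ]ᵀ = [4550/1523, 128613/44167, -18962/44167]ᵀ.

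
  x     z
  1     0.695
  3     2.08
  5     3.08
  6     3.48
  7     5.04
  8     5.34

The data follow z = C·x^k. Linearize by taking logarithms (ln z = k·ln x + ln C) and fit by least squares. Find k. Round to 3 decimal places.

k = 0.968

Linearized form: ln z = k·ln x + ln C. From the 6 transformed points,
XᵀX = [[15.1183, 8.5252]; [8.5252, 6]], rhs = [11.4803, 6.0331]ᵀ  (here Σln x = 8.5252, Σ(ln x)² = 15.1183, Σln z = 6.0331, Σln x·ln z = 11.4803).
Slope k = (n·Σln x·ln z − Σln x·Σln z)/(n·Σ(ln x)² − (Σln x)²) = (6·11.4803 − 8.5252·6.0331)/18.0313 = 0.96769; ln C = (Σln z − k·Σln x)/n = -0.36943.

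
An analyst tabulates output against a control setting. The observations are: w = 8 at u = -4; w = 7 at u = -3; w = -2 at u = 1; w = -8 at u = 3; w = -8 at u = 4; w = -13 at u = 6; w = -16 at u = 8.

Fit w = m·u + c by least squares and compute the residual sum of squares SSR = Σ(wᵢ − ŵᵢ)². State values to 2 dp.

MᵀM·[m, c]ᵀ = Mᵀw reads: 151·m + 15·c = -317;  15·m + 7·c = -32.
(Σu·u = 151, Σu = 15, Σ1 = 7, Σu·w = -317, Σw = -32.)
Eliminating c: 7·(row 1) − 15·(row 2) gives 832·m = 7·(-317) − 15·(-32) = -1739, so m = -1739/832.
Then c = ((-32) − 15·(-1739/832))/7 = -77/832.
Residuals: -223/832, 171/208, 19/104, -681/416, 29/64, -305/832, 677/832; SSR = 3713/832.

SSR = 4.46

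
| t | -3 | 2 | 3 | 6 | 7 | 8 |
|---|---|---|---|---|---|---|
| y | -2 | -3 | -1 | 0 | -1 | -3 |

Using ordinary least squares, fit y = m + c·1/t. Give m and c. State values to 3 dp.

m = -1.616, c = -0.325

Forming XᵀX = [[6, 157/168]; [157/168, 1681/3136]] and Xᵀy = [-10, -283/168]ᵀ gives XᵀX·[m, c]ᵀ = Xᵀy.
Eliminating c: (1681/3136)·(row 1) − (157/168)·(row 2) gives (66125/28224)·m = (1681/3136)·(-10) − (157/168)·(-283/168) = -106859/28224, so m = -106859/66125.
Then c = ((-283/168) − (157/168)·(-106859/66125))/(1681/3136) = -21504/66125.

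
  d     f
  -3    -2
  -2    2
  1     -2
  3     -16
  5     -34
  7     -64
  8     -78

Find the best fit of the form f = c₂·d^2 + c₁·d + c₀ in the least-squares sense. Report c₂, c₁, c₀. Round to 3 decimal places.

Compute the Gram sums: Σd^2·d^2 = 7301, Σd^2·d = 973, Σd^2 = 161, Σd·d = 161, Σd = 19, Σ1 = 7.
For Aᵀf: Σd^2·f = -9134, Σd·f = -1290, Σf = -194.
AᵀA·[c₂, c₁, c₀]ᵀ = Aᵀf becomes [[7301, 973, 161]; [973, 161, 19]; [161, 19, 7]]·[c₂, c₁, c₀]ᵀ = [-9134, -1290, -194]ᵀ.
Solving the 3×3 system (Gaussian elimination) gives c₂ = -178592/186249, c₁ = -60656/26607, c₀ = 4682/8869.

c₂ = -0.959, c₁ = -2.280, c₀ = 0.528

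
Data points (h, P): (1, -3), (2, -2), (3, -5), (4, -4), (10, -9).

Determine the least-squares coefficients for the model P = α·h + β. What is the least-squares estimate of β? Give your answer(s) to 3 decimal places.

Setting ∂/∂α … = 0 gives: 130·α + 20·β = -128;  20·α + 5·β = -23.
(Σh·h = 130, Σh = 20, Σ1 = 5, Σh·P = -128, ΣP = -23.)
Δ = 130·5 − 20² = 250.
α = ((-128)·5 − 20·(-23))/250 = -18/25; β = (130·(-23) − 20·(-128))/250 = -43/25.

β = -1.720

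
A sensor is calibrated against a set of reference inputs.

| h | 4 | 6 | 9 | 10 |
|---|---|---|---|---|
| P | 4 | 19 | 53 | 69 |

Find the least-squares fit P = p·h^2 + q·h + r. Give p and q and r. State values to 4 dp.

From the data, Σh^2·h^2 = 18113, Σh^2·h = 2009, Σh^2 = 233, Σh·h = 233, Σh = 29, Σ1 = 4.
Moment sums: Σh^2·P = 11941, Σh·P = 1297, ΣP = 145.
MᵀM·[p, q, r]ᵀ = MᵀP becomes [[18113, 2009, 233]; [2009, 233, 29]; [233, 29, 4]]·[p, q, r]ᵀ = [11941, 1297, 145]ᵀ.
Inverting the 3×3 Gram matrix, [p, q, r]ᵀ = [103/118, -173/118, -234/59]ᵀ.

p = 0.8729, q = -1.4661, r = -3.9661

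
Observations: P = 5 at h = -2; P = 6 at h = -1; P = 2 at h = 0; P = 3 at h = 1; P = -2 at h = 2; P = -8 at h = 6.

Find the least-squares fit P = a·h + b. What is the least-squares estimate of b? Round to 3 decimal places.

Compute the Gram sums: Σh·h = 46, Σh = 6, Σ1 = 6.
For AᵀP: Σh·P = -65, ΣP = 6.
Normal equations: [[46, 6]; [6, 6]]·[a, b]ᵀ = [-65, 6]ᵀ.
Δ = 46·6 − 6² = 240.
a = ((-65)·6 − 6·6)/240 = -71/40; b = (46·6 − 6·(-65))/240 = 111/40.

b = 2.775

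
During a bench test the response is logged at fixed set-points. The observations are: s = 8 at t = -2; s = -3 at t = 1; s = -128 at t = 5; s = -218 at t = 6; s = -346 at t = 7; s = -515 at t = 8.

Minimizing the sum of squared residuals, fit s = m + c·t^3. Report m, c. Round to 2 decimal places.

The normal system MᵀM·[m, c]ᵀ = Mᵀs is [[6, 1189]; [1189, 442139]]·[m, c]ᵀ = [-1202, -445513]ᵀ.
Determinant 6·442139 − 1189² = 1239113.
m = ((-1202)·442139 − 1189·(-445513))/1239113 = -1736121/1239113; c = (6·(-445513) − 1189·(-1202))/1239113 = -1243900/1239113.

m = -1.40, c = -1.00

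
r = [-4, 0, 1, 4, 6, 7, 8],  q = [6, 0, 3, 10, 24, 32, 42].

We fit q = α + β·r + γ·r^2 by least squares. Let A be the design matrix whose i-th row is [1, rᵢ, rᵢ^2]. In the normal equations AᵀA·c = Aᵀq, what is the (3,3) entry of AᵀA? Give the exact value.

8306

Row 3 ↔ basis r^2, column 3 ↔ basis r^2, so (AᵀA)_{3,3} = Σᵢ (r^2)·(r^2) = (16)·(16) + (0)·(0) + (1)·(1) + (16)·(16) + (36)·(36) + (49)·(49) + (64)·(64) = 8306.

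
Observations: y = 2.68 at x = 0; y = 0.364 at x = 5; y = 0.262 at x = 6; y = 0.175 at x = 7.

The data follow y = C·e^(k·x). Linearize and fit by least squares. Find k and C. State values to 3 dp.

Linearized form: ln y = k·x + ln C. From the 4 transformed points,
XᵀX = [[110.0000, 18.0000]; [18.0000, 4]], rhs = [-25.2903, -3.1072]ᵀ  (here Σx = 18.0000, Σ(x)² = 110.0000, Σln y = -3.1072, Σx·ln y = -25.2903).
Δ = 110.0000·4 − (18.0000)² = 116.0000; k = (-25.2903·4 − 18.0000·-3.1072)/116.0000 = -0.38993, ln C = (110.0000·-3.1072 − 18.0000·-25.2903)/116.0000 = 0.97790, so C = exp(0.97790) = 2.65887.

k = -0.390, C = 2.659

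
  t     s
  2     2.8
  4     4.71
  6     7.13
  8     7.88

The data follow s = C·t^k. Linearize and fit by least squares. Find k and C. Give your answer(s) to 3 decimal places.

Let Y = ln s. Fitting Y = k·ln t + ln C by least squares:
Σln t = 5.9506, Σ(ln t)² = 9.9367, Σln s = 6.6079, Σln t·ln s = 10.6742.
Normal system: [[9.9367, 5.9506]; [5.9506, 4]]·[k, ln C]ᵀ = [10.6742, 6.6079]ᵀ.
Δ = 9.9367·4 − (5.9506)² = 4.3368; k = (10.6742·4 − 5.9506·6.6079)/4.3368 = 0.77830, ln C = (9.9367·6.6079 − 5.9506·10.6742)/4.3368 = 0.49414, so C = exp(0.49414) = 1.63908.

k = 0.778, C = 1.639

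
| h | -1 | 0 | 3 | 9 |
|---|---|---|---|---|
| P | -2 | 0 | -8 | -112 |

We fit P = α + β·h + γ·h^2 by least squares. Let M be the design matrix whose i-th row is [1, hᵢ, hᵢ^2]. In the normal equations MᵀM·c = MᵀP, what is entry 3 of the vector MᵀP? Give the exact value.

Entry 3 ↔ basis h^2, so (MᵀP)_{3} = Σᵢ (h^2)·Pᵢ = (1)·(-2) + (0)·(0) + (9)·(-8) + (81)·(-112) = -9146.

-9146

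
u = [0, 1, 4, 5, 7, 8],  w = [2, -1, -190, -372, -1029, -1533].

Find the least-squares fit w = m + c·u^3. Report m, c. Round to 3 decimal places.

From the data, Σ1 = 6, Σu^3 = 1045, Σu^3·u^3 = 399515.
For Mᵀw: Σw = -3123, Σu^3·w = -1196504.
MᵀM·[m, c]ᵀ = Mᵀw becomes [[6, 1045]; [1045, 399515]]·[m, c]ᵀ = [-3123, -1196504]ᵀ.
Δ = 6·399515 − 1045² = 1305065.
m = ((-3123)·399515 − 1045·(-1196504))/1305065 = 532267/261013; c = (6·(-1196504) − 1045·(-3123))/1305065 = -3915489/1305065.

m = 2.039, c = -3.000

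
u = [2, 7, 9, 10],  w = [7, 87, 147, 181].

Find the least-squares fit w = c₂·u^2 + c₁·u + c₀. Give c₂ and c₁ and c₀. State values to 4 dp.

Forming MᵀM = [[18978, 2080, 234]; [2080, 234, 28]; [234, 28, 4]] and Mᵀw = [34298, 3756, 422]ᵀ gives MᵀM·[c₂, c₁, c₀]ᵀ = Mᵀw.
Solving the 3×3 system (Gaussian elimination) gives c₂ = 5367/2809, c₁ = -3142/2809, c₀ = 4374/2809.

c₂ = 1.9106, c₁ = -1.1185, c₀ = 1.5571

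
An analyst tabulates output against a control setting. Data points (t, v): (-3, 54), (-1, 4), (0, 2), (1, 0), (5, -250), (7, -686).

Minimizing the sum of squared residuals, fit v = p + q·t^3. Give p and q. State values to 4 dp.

From the data, Σ1 = 6, Σt^3 = 441, Σt^3·t^3 = 134005.
Moment sums: Σv = -876, Σt^3·v = -268010.
Normal equations: [[6, 441]; [441, 134005]]·[p, q]ᵀ = [-876, -268010]ᵀ.
Δ = 6·134005 − 441² = 609549.
p = ((-876)·134005 − 441·(-268010))/609549 = 268010/203183; q = (6·(-268010) − 441·(-876))/609549 = -407248/203183.

p = 1.3191, q = -2.0043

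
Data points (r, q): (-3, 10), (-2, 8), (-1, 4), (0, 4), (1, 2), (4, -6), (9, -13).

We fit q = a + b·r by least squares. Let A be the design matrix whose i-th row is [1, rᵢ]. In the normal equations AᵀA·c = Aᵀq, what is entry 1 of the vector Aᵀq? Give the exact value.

Entry 1 ↔ basis 1, so (Aᵀq)_{1} = Σᵢ qᵢ = (1)·(10) + (1)·(8) + (1)·(4) + (1)·(4) + (1)·(2) + (1)·(-6) + (1)·(-13) = 9.

9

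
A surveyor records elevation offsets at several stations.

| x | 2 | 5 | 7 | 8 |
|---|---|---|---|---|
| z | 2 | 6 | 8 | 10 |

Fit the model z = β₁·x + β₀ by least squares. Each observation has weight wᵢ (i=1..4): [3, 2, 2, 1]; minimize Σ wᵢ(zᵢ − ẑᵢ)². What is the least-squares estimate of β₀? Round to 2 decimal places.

From the data, Σwᵢ·x·x = 224, Σwᵢ·x = 38, Σwᵢ·1 = 8.
And Σwᵢ·x·z = 264, Σwᵢ·z = 44.
Normal equations: [[224, 38]; [38, 8]]·[β₁, β₀]ᵀ = [264, 44]ᵀ.
Determinant 224·8 − 38² = 348.
β₁ = (264·8 − 38·44)/348 = 110/87; β₀ = (224·44 − 38·264)/348 = -44/87.

β₀ = -0.51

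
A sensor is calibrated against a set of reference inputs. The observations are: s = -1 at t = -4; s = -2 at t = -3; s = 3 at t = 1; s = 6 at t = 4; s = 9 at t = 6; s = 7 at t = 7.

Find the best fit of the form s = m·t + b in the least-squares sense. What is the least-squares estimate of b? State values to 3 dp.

Entries of XᵀX: Σt·t = 127, Σt = 11, Σ1 = 6.
Right-hand side: Σt·s = 140, Σs = 22.
So XᵀX·[m, b]ᵀ = Xᵀs: [[127, 11]; [11, 6]]·[m, b]ᵀ = [140, 22]ᵀ.
Δ = 127·6 − 11² = 641.
m = (140·6 − 11·22)/641 = 598/641; b = (127·22 − 11·140)/641 = 1254/641.

b = 1.956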